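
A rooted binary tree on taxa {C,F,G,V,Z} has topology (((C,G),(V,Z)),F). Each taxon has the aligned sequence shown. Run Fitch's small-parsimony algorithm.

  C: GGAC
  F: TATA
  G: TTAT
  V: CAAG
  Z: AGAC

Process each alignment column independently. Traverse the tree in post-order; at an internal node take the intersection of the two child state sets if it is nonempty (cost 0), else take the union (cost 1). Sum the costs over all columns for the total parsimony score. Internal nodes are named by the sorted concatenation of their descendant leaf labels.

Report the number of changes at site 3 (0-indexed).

site 0, node CG: C={G} ∪ G={T} → {G,T} (+1)
site 0, node VZ: V={C} ∪ Z={A} → {A,C} (+1)
site 0, node CGVZ: CG={G,T} ∪ VZ={A,C} → {A,C,G,T} (+1)
site 0, node CFGVZ: CGVZ={A,C,G,T} ∩ F={T} → {T} (+0)
site 1, node CG: C={G} ∪ G={T} → {G,T} (+1)
site 1, node VZ: V={A} ∪ Z={G} → {A,G} (+1)
site 1, node CGVZ: CG={G,T} ∩ VZ={A,G} → {G} (+0)
site 1, node CFGVZ: CGVZ={G} ∪ F={A} → {A,G} (+1)
site 2, node CG: C={A} ∩ G={A} → {A} (+0)
site 2, node VZ: V={A} ∩ Z={A} → {A} (+0)
site 2, node CGVZ: CG={A} ∩ VZ={A} → {A} (+0)
site 2, node CFGVZ: CGVZ={A} ∪ F={T} → {A,T} (+1)
site 3, node CG: C={C} ∪ G={T} → {C,T} (+1)
site 3, node VZ: V={G} ∪ Z={C} → {C,G} (+1)
site 3, node CGVZ: CG={C,T} ∩ VZ={C,G} → {C} (+0)
site 3, node CFGVZ: CGVZ={C} ∪ F={A} → {A,C} (+1)
per-site changes: [3, 3, 1, 3]; total = 10

3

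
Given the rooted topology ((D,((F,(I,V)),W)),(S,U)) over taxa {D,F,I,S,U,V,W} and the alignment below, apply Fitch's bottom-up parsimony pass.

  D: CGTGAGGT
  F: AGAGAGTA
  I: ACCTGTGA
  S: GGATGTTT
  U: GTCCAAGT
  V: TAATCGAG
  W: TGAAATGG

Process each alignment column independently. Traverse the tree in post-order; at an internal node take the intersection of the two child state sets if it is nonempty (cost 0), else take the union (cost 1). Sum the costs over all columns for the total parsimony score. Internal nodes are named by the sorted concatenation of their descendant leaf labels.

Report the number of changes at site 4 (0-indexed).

site 0, node IV: I={A} ∪ V={T} → {A,T} (+1)
site 0, node FIV: F={A} ∩ IV={A,T} → {A} (+0)
site 0, node FIVW: FIV={A} ∪ W={T} → {A,T} (+1)
site 0, node DFIVW: D={C} ∪ FIVW={A,T} → {A,C,T} (+1)
site 0, node SU: S={G} ∩ U={G} → {G} (+0)
site 0, node DFISUVW: DFIVW={A,C,T} ∪ SU={G} → {A,C,G,T} (+1)
site 1, node IV: I={C} ∪ V={A} → {A,C} (+1)
site 1, node FIV: F={G} ∪ IV={A,C} → {A,C,G} (+1)
site 1, node FIVW: FIV={A,C,G} ∩ W={G} → {G} (+0)
site 1, node DFIVW: D={G} ∩ FIVW={G} → {G} (+0)
site 1, node SU: S={G} ∪ U={T} → {G,T} (+1)
site 1, node DFISUVW: DFIVW={G} ∩ SU={G,T} → {G} (+0)
site 2, node IV: I={C} ∪ V={A} → {A,C} (+1)
site 2, node FIV: F={A} ∩ IV={A,C} → {A} (+0)
site 2, node FIVW: FIV={A} ∩ W={A} → {A} (+0)
site 2, node DFIVW: D={T} ∪ FIVW={A} → {A,T} (+1)
site 2, node SU: S={A} ∪ U={C} → {A,C} (+1)
site 2, node DFISUVW: DFIVW={A,T} ∩ SU={A,C} → {A} (+0)
site 3, node IV: I={T} ∩ V={T} → {T} (+0)
site 3, node FIV: F={G} ∪ IV={T} → {G,T} (+1)
site 3, node FIVW: FIV={G,T} ∪ W={A} → {A,G,T} (+1)
site 3, node DFIVW: D={G} ∩ FIVW={A,G,T} → {G} (+0)
site 3, node SU: S={T} ∪ U={C} → {C,T} (+1)
site 3, node DFISUVW: DFIVW={G} ∪ SU={C,T} → {C,G,T} (+1)
site 4, node IV: I={G} ∪ V={C} → {C,G} (+1)
site 4, node FIV: F={A} ∪ IV={C,G} → {A,C,G} (+1)
site 4, node FIVW: FIV={A,C,G} ∩ W={A} → {A} (+0)
site 4, node DFIVW: D={A} ∩ FIVW={A} → {A} (+0)
site 4, node SU: S={G} ∪ U={A} → {A,G} (+1)
site 4, node DFISUVW: DFIVW={A} ∩ SU={A,G} → {A} (+0)
site 5, node IV: I={T} ∪ V={G} → {G,T} (+1)
site 5, node FIV: F={G} ∩ IV={G,T} → {G} (+0)
site 5, node FIVW: FIV={G} ∪ W={T} → {G,T} (+1)
site 5, node DFIVW: D={G} ∩ FIVW={G,T} → {G} (+0)
site 5, node SU: S={T} ∪ U={A} → {A,T} (+1)
site 5, node DFISUVW: DFIVW={G} ∪ SU={A,T} → {A,G,T} (+1)
site 6, node IV: I={G} ∪ V={A} → {A,G} (+1)
site 6, node FIV: F={T} ∪ IV={A,G} → {A,G,T} (+1)
site 6, node FIVW: FIV={A,G,T} ∩ W={G} → {G} (+0)
site 6, node DFIVW: D={G} ∩ FIVW={G} → {G} (+0)
site 6, node SU: S={T} ∪ U={G} → {G,T} (+1)
site 6, node DFISUVW: DFIVW={G} ∩ SU={G,T} → {G} (+0)
site 7, node IV: I={A} ∪ V={G} → {A,G} (+1)
site 7, node FIV: F={A} ∩ IV={A,G} → {A} (+0)
site 7, node FIVW: FIV={A} ∪ W={G} → {A,G} (+1)
site 7, node DFIVW: D={T} ∪ FIVW={A,G} → {A,G,T} (+1)
site 7, node SU: S={T} ∩ U={T} → {T} (+0)
site 7, node DFISUVW: DFIVW={A,G,T} ∩ SU={T} → {T} (+0)
per-site changes: [4, 3, 3, 4, 3, 4, 3, 3]; total = 27

3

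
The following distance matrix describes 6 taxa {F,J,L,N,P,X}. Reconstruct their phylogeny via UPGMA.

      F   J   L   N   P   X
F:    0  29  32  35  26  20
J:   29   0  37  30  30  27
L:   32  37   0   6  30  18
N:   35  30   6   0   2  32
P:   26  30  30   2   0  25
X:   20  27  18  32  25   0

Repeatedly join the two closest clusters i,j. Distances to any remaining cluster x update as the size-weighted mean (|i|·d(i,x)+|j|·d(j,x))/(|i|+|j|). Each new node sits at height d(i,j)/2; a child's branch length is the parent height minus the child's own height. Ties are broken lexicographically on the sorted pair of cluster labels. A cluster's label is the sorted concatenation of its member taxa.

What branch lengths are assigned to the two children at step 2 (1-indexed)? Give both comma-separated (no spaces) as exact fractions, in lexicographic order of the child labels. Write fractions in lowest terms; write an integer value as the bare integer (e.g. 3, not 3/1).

9,8

step 1: merge (N,P) at d=2; branch lengths N→1, P→1; new cluster NP
  updated: d(F,NP)=61/2, d(J,NP)=30, d(L,NP)=18, d(NP,X)=57/2
step 2: merge (L,NP) at d=18; branch lengths L→9, NP→8; new cluster LNP
  updated: d(F,LNP)=31, d(J,LNP)=97/3, d(LNP,X)=25
step 3: merge (F,X) at d=20; branch lengths F→10, X→10; new cluster FX
  updated: d(FX,J)=28, d(FX,LNP)=28
step 4: merge (FX,J) at d=28; branch lengths FX→4, J→14; new cluster FJX
  updated: d(FJX,LNP)=265/9
step 5: merge (FJX,LNP) at d=265/9; branch lengths FJX→13/18, LNP→103/18; new cluster FJLNPX
final tree: (((F:10,X:10):4,J:14):13/18,(L:9,(N:1,P:1):8):103/18)
total length: 571/9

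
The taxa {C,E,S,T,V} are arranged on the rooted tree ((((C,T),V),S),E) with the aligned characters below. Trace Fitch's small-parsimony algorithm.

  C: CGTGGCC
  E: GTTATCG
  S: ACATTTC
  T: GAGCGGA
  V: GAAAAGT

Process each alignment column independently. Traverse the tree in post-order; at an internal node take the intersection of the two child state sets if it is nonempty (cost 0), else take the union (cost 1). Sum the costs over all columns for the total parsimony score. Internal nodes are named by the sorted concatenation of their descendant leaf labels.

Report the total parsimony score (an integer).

site 0, node CT: C={C} ∪ T={G} → {C,G} (+1)
site 0, node CTV: CT={C,G} ∩ V={G} → {G} (+0)
site 0, node CSTV: CTV={G} ∪ S={A} → {A,G} (+1)
site 0, node CESTV: CSTV={A,G} ∩ E={G} → {G} (+0)
site 1, node CT: C={G} ∪ T={A} → {A,G} (+1)
site 1, node CTV: CT={A,G} ∩ V={A} → {A} (+0)
site 1, node CSTV: CTV={A} ∪ S={C} → {A,C} (+1)
site 1, node CESTV: CSTV={A,C} ∪ E={T} → {A,C,T} (+1)
site 2, node CT: C={T} ∪ T={G} → {G,T} (+1)
site 2, node CTV: CT={G,T} ∪ V={A} → {A,G,T} (+1)
site 2, node CSTV: CTV={A,G,T} ∩ S={A} → {A} (+0)
site 2, node CESTV: CSTV={A} ∪ E={T} → {A,T} (+1)
site 3, node CT: C={G} ∪ T={C} → {C,G} (+1)
site 3, node CTV: CT={C,G} ∪ V={A} → {A,C,G} (+1)
site 3, node CSTV: CTV={A,C,G} ∪ S={T} → {A,C,G,T} (+1)
site 3, node CESTV: CSTV={A,C,G,T} ∩ E={A} → {A} (+0)
site 4, node CT: C={G} ∩ T={G} → {G} (+0)
site 4, node CTV: CT={G} ∪ V={A} → {A,G} (+1)
site 4, node CSTV: CTV={A,G} ∪ S={T} → {A,G,T} (+1)
site 4, node CESTV: CSTV={A,G,T} ∩ E={T} → {T} (+0)
site 5, node CT: C={C} ∪ T={G} → {C,G} (+1)
site 5, node CTV: CT={C,G} ∩ V={G} → {G} (+0)
site 5, node CSTV: CTV={G} ∪ S={T} → {G,T} (+1)
site 5, node CESTV: CSTV={G,T} ∪ E={C} → {C,G,T} (+1)
site 6, node CT: C={C} ∪ T={A} → {A,C} (+1)
site 6, node CTV: CT={A,C} ∪ V={T} → {A,C,T} (+1)
site 6, node CSTV: CTV={A,C,T} ∩ S={C} → {C} (+0)
site 6, node CESTV: CSTV={C} ∪ E={G} → {C,G} (+1)
per-site changes: [2, 3, 3, 3, 2, 3, 3]; total = 19

19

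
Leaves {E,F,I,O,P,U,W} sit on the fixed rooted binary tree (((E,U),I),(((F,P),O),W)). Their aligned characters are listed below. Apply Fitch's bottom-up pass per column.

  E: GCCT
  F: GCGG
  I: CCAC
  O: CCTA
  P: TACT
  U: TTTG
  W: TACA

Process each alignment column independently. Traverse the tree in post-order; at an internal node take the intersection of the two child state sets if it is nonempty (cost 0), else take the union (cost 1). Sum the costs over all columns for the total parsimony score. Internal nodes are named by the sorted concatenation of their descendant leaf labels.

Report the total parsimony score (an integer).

EU@0: {G} ∪ {T} = {G,T} (union, +1)
EIU@0: {G,T} ∪ {C} = {C,G,T} (union, +1)
FP@0: {G} ∪ {T} = {G,T} (union, +1)
FOP@0: {G,T} ∪ {C} = {C,G,T} (union, +1)
FOPW@0: {C,G,T} ∩ {T} = {T} (intersection, +0)
EFIOPUW@0: {C,G,T} ∩ {T} = {T} (intersection, +0)
EU@1: {C} ∪ {T} = {C,T} (union, +1)
EIU@1: {C,T} ∩ {C} = {C} (intersection, +0)
FP@1: {C} ∪ {A} = {A,C} (union, +1)
FOP@1: {A,C} ∩ {C} = {C} (intersection, +0)
FOPW@1: {C} ∪ {A} = {A,C} (union, +1)
EFIOPUW@1: {C} ∩ {A,C} = {C} (intersection, +0)
EU@2: {C} ∪ {T} = {C,T} (union, +1)
EIU@2: {C,T} ∪ {A} = {A,C,T} (union, +1)
FP@2: {G} ∪ {C} = {C,G} (union, +1)
FOP@2: {C,G} ∪ {T} = {C,G,T} (union, +1)
FOPW@2: {C,G,T} ∩ {C} = {C} (intersection, +0)
EFIOPUW@2: {A,C,T} ∩ {C} = {C} (intersection, +0)
EU@3: {T} ∪ {G} = {G,T} (union, +1)
EIU@3: {G,T} ∪ {C} = {C,G,T} (union, +1)
FP@3: {G} ∪ {T} = {G,T} (union, +1)
FOP@3: {G,T} ∪ {A} = {A,G,T} (union, +1)
FOPW@3: {A,G,T} ∩ {A} = {A} (intersection, +0)
EFIOPUW@3: {C,G,T} ∪ {A} = {A,C,G,T} (union, +1)
per-site changes: [4, 3, 4, 5]; total = 16

16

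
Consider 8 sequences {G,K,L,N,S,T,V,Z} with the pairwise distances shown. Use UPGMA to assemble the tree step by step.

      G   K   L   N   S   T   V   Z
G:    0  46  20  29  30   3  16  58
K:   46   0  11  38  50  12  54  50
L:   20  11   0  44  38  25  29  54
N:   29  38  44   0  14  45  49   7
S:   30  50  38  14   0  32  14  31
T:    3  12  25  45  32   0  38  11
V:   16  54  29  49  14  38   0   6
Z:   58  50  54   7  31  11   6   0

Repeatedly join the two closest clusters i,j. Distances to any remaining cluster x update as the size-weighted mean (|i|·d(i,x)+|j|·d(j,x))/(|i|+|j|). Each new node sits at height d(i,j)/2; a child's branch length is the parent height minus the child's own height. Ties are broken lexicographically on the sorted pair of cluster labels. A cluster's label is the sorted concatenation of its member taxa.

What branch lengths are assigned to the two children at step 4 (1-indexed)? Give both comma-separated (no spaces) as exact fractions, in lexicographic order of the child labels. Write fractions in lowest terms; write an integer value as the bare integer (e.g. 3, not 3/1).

iteration 1: select G,T (d=3); attach at lengths (3/2, 3/2); label the merged cluster GT
  updated: d(GT,K)=29, d(GT,L)=45/2, d(GT,N)=37, d(GT,S)=31, d(GT,V)=27, d(GT,Z)=69/2
iteration 2: select V,Z (d=6); attach at lengths (3, 3); label the merged cluster VZ
  updated: d(GT,VZ)=123/4, d(K,VZ)=52, d(L,VZ)=83/2, d(N,VZ)=28, d(S,VZ)=45/2
iteration 3: select K,L (d=11); attach at lengths (11/2, 11/2); label the merged cluster KL
  updated: d(GT,KL)=103/4, d(KL,N)=41, d(KL,S)=44, d(KL,VZ)=187/4
iteration 4: select N,S (d=14); attach at lengths (7, 7); label the merged cluster NS
  updated: d(GT,NS)=34, d(KL,NS)=85/2, d(NS,VZ)=101/4
iteration 5: select NS,VZ (d=101/4); attach at lengths (45/8, 77/8); label the merged cluster NSVZ
  updated: d(GT,NSVZ)=259/8, d(KL,NSVZ)=357/8
iteration 6: select GT,KL (d=103/4); attach at lengths (91/8, 59/8); label the merged cluster GKLT
  updated: d(GKLT,NSVZ)=77/2
iteration 7: select GKLT,NSVZ (d=77/2); attach at lengths (51/8, 53/8); label the merged cluster GKLNSTVZ
final tree: (((G:3/2,T:3/2):91/8,(K:11/2,L:11/2):59/8):51/8,((N:7,S:7):45/8,(V:3,Z:3):77/8):53/8)
total length: 81

7,7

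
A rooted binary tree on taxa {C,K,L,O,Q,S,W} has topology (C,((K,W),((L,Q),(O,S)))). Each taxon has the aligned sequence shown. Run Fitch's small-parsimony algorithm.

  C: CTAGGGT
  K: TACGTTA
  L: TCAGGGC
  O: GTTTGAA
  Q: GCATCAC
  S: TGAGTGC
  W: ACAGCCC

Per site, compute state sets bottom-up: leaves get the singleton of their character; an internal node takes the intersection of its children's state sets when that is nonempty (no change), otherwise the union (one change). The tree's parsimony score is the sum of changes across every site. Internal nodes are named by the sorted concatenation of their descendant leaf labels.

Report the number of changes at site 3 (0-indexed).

2

site 0, node KW: K={T} ∪ W={A} → {A,T} (+1)
site 0, node LQ: L={T} ∪ Q={G} → {G,T} (+1)
site 0, node OS: O={G} ∪ S={T} → {G,T} (+1)
site 0, node LOQS: LQ={G,T} ∩ OS={G,T} → {G,T} (+0)
site 0, node KLOQSW: KW={A,T} ∩ LOQS={G,T} → {T} (+0)
site 0, node CKLOQSW: C={C} ∪ KLOQSW={T} → {C,T} (+1)
site 1, node KW: K={A} ∪ W={C} → {A,C} (+1)
site 1, node LQ: L={C} ∩ Q={C} → {C} (+0)
site 1, node OS: O={T} ∪ S={G} → {G,T} (+1)
site 1, node LOQS: LQ={C} ∪ OS={G,T} → {C,G,T} (+1)
site 1, node KLOQSW: KW={A,C} ∩ LOQS={C,G,T} → {C} (+0)
site 1, node CKLOQSW: C={T} ∪ KLOQSW={C} → {C,T} (+1)
site 2, node KW: K={C} ∪ W={A} → {A,C} (+1)
site 2, node LQ: L={A} ∩ Q={A} → {A} (+0)
site 2, node OS: O={T} ∪ S={A} → {A,T} (+1)
site 2, node LOQS: LQ={A} ∩ OS={A,T} → {A} (+0)
site 2, node KLOQSW: KW={A,C} ∩ LOQS={A} → {A} (+0)
site 2, node CKLOQSW: C={A} ∩ KLOQSW={A} → {A} (+0)
site 3, node KW: K={G} ∩ W={G} → {G} (+0)
site 3, node LQ: L={G} ∪ Q={T} → {G,T} (+1)
site 3, node OS: O={T} ∪ S={G} → {G,T} (+1)
site 3, node LOQS: LQ={G,T} ∩ OS={G,T} → {G,T} (+0)
site 3, node KLOQSW: KW={G} ∩ LOQS={G,T} → {G} (+0)
site 3, node CKLOQSW: C={G} ∩ KLOQSW={G} → {G} (+0)
site 4, node KW: K={T} ∪ W={C} → {C,T} (+1)
site 4, node LQ: L={G} ∪ Q={C} → {C,G} (+1)
site 4, node OS: O={G} ∪ S={T} → {G,T} (+1)
site 4, node LOQS: LQ={C,G} ∩ OS={G,T} → {G} (+0)
site 4, node KLOQSW: KW={C,T} ∪ LOQS={G} → {C,G,T} (+1)
site 4, node CKLOQSW: C={G} ∩ KLOQSW={C,G,T} → {G} (+0)
site 5, node KW: K={T} ∪ W={C} → {C,T} (+1)
site 5, node LQ: L={G} ∪ Q={A} → {A,G} (+1)
site 5, node OS: O={A} ∪ S={G} → {A,G} (+1)
site 5, node LOQS: LQ={A,G} ∩ OS={A,G} → {A,G} (+0)
site 5, node KLOQSW: KW={C,T} ∪ LOQS={A,G} → {A,C,G,T} (+1)
site 5, node CKLOQSW: C={G} ∩ KLOQSW={A,C,G,T} → {G} (+0)
site 6, node KW: K={A} ∪ W={C} → {A,C} (+1)
site 6, node LQ: L={C} ∩ Q={C} → {C} (+0)
site 6, node OS: O={A} ∪ S={C} → {A,C} (+1)
site 6, node LOQS: LQ={C} ∩ OS={A,C} → {C} (+0)
site 6, node KLOQSW: KW={A,C} ∩ LOQS={C} → {C} (+0)
site 6, node CKLOQSW: C={T} ∪ KLOQSW={C} → {C,T} (+1)
per-site changes: [4, 4, 2, 2, 4, 4, 3]; total = 23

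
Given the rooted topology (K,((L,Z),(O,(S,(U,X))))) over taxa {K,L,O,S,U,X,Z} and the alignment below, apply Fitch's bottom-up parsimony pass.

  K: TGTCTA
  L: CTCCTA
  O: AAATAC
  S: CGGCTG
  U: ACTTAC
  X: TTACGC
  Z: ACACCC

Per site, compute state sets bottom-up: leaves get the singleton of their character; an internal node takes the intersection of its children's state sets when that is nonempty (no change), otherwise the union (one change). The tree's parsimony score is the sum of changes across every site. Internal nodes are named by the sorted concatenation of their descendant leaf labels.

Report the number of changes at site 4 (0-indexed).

4

LZ@0: {C} ∪ {A} = {A,C} (union, +1)
UX@0: {A} ∪ {T} = {A,T} (union, +1)
SUX@0: {C} ∪ {A,T} = {A,C,T} (union, +1)
OSUX@0: {A} ∩ {A,C,T} = {A} (intersection, +0)
LOSUXZ@0: {A,C} ∩ {A} = {A} (intersection, +0)
KLOSUXZ@0: {T} ∪ {A} = {A,T} (union, +1)
LZ@1: {T} ∪ {C} = {C,T} (union, +1)
UX@1: {C} ∪ {T} = {C,T} (union, +1)
SUX@1: {G} ∪ {C,T} = {C,G,T} (union, +1)
OSUX@1: {A} ∪ {C,G,T} = {A,C,G,T} (union, +1)
LOSUXZ@1: {C,T} ∩ {A,C,G,T} = {C,T} (intersection, +0)
KLOSUXZ@1: {G} ∪ {C,T} = {C,G,T} (union, +1)
LZ@2: {C} ∪ {A} = {A,C} (union, +1)
UX@2: {T} ∪ {A} = {A,T} (union, +1)
SUX@2: {G} ∪ {A,T} = {A,G,T} (union, +1)
OSUX@2: {A} ∩ {A,G,T} = {A} (intersection, +0)
LOSUXZ@2: {A,C} ∩ {A} = {A} (intersection, +0)
KLOSUXZ@2: {T} ∪ {A} = {A,T} (union, +1)
LZ@3: {C} ∩ {C} = {C} (intersection, +0)
UX@3: {T} ∪ {C} = {C,T} (union, +1)
SUX@3: {C} ∩ {C,T} = {C} (intersection, +0)
OSUX@3: {T} ∪ {C} = {C,T} (union, +1)
LOSUXZ@3: {C} ∩ {C,T} = {C} (intersection, +0)
KLOSUXZ@3: {C} ∩ {C} = {C} (intersection, +0)
LZ@4: {T} ∪ {C} = {C,T} (union, +1)
UX@4: {A} ∪ {G} = {A,G} (union, +1)
SUX@4: {T} ∪ {A,G} = {A,G,T} (union, +1)
OSUX@4: {A} ∩ {A,G,T} = {A} (intersection, +0)
LOSUXZ@4: {C,T} ∪ {A} = {A,C,T} (union, +1)
KLOSUXZ@4: {T} ∩ {A,C,T} = {T} (intersection, +0)
LZ@5: {A} ∪ {C} = {A,C} (union, +1)
UX@5: {C} ∩ {C} = {C} (intersection, +0)
SUX@5: {G} ∪ {C} = {C,G} (union, +1)
OSUX@5: {C} ∩ {C,G} = {C} (intersection, +0)
LOSUXZ@5: {A,C} ∩ {C} = {C} (intersection, +0)
KLOSUXZ@5: {A} ∪ {C} = {A,C} (union, +1)
per-site changes: [4, 5, 4, 2, 4, 3]; total = 22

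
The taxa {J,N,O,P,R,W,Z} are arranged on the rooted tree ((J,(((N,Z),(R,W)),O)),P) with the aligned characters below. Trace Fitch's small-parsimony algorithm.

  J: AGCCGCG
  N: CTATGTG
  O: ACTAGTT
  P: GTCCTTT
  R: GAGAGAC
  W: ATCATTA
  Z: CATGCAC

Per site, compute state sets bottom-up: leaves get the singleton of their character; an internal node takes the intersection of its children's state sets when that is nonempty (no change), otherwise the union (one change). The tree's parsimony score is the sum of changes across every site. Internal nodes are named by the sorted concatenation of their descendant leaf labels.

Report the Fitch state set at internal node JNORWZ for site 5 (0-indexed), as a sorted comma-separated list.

C,T

NZ@0: {C} ∩ {C} = {C} (intersection, +0)
RW@0: {G} ∪ {A} = {A,G} (union, +1)
NRWZ@0: {C} ∪ {A,G} = {A,C,G} (union, +1)
NORWZ@0: {A,C,G} ∩ {A} = {A} (intersection, +0)
JNORWZ@0: {A} ∩ {A} = {A} (intersection, +0)
JNOPRWZ@0: {A} ∪ {G} = {A,G} (union, +1)
NZ@1: {T} ∪ {A} = {A,T} (union, +1)
RW@1: {A} ∪ {T} = {A,T} (union, +1)
NRWZ@1: {A,T} ∩ {A,T} = {A,T} (intersection, +0)
NORWZ@1: {A,T} ∪ {C} = {A,C,T} (union, +1)
JNORWZ@1: {G} ∪ {A,C,T} = {A,C,G,T} (union, +1)
JNOPRWZ@1: {A,C,G,T} ∩ {T} = {T} (intersection, +0)
NZ@2: {A} ∪ {T} = {A,T} (union, +1)
RW@2: {G} ∪ {C} = {C,G} (union, +1)
NRWZ@2: {A,T} ∪ {C,G} = {A,C,G,T} (union, +1)
NORWZ@2: {A,C,G,T} ∩ {T} = {T} (intersection, +0)
JNORWZ@2: {C} ∪ {T} = {C,T} (union, +1)
JNOPRWZ@2: {C,T} ∩ {C} = {C} (intersection, +0)
NZ@3: {T} ∪ {G} = {G,T} (union, +1)
RW@3: {A} ∩ {A} = {A} (intersection, +0)
NRWZ@3: {G,T} ∪ {A} = {A,G,T} (union, +1)
NORWZ@3: {A,G,T} ∩ {A} = {A} (intersection, +0)
JNORWZ@3: {C} ∪ {A} = {A,C} (union, +1)
JNOPRWZ@3: {A,C} ∩ {C} = {C} (intersection, +0)
NZ@4: {G} ∪ {C} = {C,G} (union, +1)
RW@4: {G} ∪ {T} = {G,T} (union, +1)
NRWZ@4: {C,G} ∩ {G,T} = {G} (intersection, +0)
NORWZ@4: {G} ∩ {G} = {G} (intersection, +0)
JNORWZ@4: {G} ∩ {G} = {G} (intersection, +0)
JNOPRWZ@4: {G} ∪ {T} = {G,T} (union, +1)
NZ@5: {T} ∪ {A} = {A,T} (union, +1)
RW@5: {A} ∪ {T} = {A,T} (union, +1)
NRWZ@5: {A,T} ∩ {A,T} = {A,T} (intersection, +0)
NORWZ@5: {A,T} ∩ {T} = {T} (intersection, +0)
JNORWZ@5: {C} ∪ {T} = {C,T} (union, +1)
JNOPRWZ@5: {C,T} ∩ {T} = {T} (intersection, +0)
NZ@6: {G} ∪ {C} = {C,G} (union, +1)
RW@6: {C} ∪ {A} = {A,C} (union, +1)
NRWZ@6: {C,G} ∩ {A,C} = {C} (intersection, +0)
NORWZ@6: {C} ∪ {T} = {C,T} (union, +1)
JNORWZ@6: {G} ∪ {C,T} = {C,G,T} (union, +1)
JNOPRWZ@6: {C,G,T} ∩ {T} = {T} (intersection, +0)
per-site changes: [3, 4, 4, 3, 3, 3, 4]; total = 24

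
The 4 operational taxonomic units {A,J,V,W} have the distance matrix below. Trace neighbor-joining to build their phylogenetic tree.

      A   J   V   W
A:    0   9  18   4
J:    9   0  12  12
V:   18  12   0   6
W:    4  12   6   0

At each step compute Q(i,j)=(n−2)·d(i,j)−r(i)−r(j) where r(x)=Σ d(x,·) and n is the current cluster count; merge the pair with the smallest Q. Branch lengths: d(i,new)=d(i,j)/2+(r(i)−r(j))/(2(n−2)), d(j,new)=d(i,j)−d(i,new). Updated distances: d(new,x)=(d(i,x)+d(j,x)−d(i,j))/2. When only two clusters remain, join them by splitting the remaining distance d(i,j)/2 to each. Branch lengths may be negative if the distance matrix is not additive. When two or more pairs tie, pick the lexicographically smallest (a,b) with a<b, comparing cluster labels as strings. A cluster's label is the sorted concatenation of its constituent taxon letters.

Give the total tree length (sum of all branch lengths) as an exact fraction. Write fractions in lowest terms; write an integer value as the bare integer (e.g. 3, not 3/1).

step 1: merge (A,J) at d=9, Q=-46; branch lengths A→4, J→5; new cluster AJ
  updated: d(AJ,V)=21/2, d(AJ,W)=7/2
step 2: merge (AJ,V) at d=21/2, Q=-20; branch lengths AJ→4, V→13/2; new cluster AJV
  updated: d(AJV,W)=-1/2
step 3: merge (AJV,W) at d=-1/2; branch lengths AJV→-1/4, W→-1/4; new cluster AJVW
final tree: (((A:4,J:5):4,V:13/2):-1/4,W:-1/4)
total length: 19

19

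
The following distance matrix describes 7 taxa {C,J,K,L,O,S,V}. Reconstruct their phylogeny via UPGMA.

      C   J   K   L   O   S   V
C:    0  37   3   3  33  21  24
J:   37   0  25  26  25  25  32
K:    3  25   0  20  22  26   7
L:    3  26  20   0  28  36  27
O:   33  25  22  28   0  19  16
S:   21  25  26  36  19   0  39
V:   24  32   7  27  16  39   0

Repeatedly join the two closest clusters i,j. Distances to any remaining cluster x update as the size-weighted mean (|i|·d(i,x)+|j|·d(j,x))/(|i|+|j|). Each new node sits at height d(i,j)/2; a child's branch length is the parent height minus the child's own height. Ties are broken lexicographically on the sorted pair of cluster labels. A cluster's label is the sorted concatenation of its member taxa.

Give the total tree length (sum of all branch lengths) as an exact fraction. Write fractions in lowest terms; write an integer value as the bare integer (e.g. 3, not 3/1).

681/10

1. join C+K (d=3) ⇒ CK; edges |C|=3/2, |K|=3/2
  updated: d(CK,J)=31, d(CK,L)=23/2, d(CK,O)=55/2, d(CK,S)=47/2, d(CK,V)=31/2
2. join CK+L (d=23/2) ⇒ CKL; edges |CK|=17/4, |L|=23/4
  updated: d(CKL,J)=88/3, d(CKL,O)=83/3, d(CKL,S)=83/3, d(CKL,V)=58/3
3. join O+V (d=16) ⇒ OV; edges |O|=8, |V|=8
  updated: d(CKL,OV)=47/2, d(J,OV)=57/2, d(OV,S)=29
4. join CKL+OV (d=47/2) ⇒ CKLOV; edges |CKL|=6, |OV|=15/4
  updated: d(CKLOV,J)=29, d(CKLOV,S)=141/5
5. join J+S (d=25) ⇒ JS; edges |J|=25/2, |S|=25/2
  updated: d(CKLOV,JS)=143/5
6. join CKLOV+JS (d=143/5) ⇒ CJKLOSV; edges |CKLOV|=51/20, |JS|=9/5
final tree: ((((C:3/2,K:3/2):17/4,L:23/4):6,(O:8,V:8):15/4):51/20,(J:25/2,S:25/2):9/5)
total length: 681/10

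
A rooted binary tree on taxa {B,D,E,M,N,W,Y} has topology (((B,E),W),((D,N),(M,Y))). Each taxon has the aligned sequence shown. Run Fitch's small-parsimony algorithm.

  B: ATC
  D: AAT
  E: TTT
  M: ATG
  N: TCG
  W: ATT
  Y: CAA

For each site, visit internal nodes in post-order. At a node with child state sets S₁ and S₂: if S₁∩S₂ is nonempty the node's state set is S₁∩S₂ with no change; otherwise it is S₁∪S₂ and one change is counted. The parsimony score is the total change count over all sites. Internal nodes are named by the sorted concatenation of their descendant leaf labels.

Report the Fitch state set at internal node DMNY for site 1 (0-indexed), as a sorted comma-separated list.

[col 0] BE: children B:{A}, E:{T} ∪→ {A,T}; cost 1
[col 0] BEW: children BE:{A,T}, W:{A} ∩→ {A}; cost 0
[col 0] DN: children D:{A}, N:{T} ∪→ {A,T}; cost 1
[col 0] MY: children M:{A}, Y:{C} ∪→ {A,C}; cost 1
[col 0] DMNY: children DN:{A,T}, MY:{A,C} ∩→ {A}; cost 0
[col 0] BDEMNWY: children BEW:{A}, DMNY:{A} ∩→ {A}; cost 0
[col 1] BE: children B:{T}, E:{T} ∩→ {T}; cost 0
[col 1] BEW: children BE:{T}, W:{T} ∩→ {T}; cost 0
[col 1] DN: children D:{A}, N:{C} ∪→ {A,C}; cost 1
[col 1] MY: children M:{T}, Y:{A} ∪→ {A,T}; cost 1
[col 1] DMNY: children DN:{A,C}, MY:{A,T} ∩→ {A}; cost 0
[col 1] BDEMNWY: children BEW:{T}, DMNY:{A} ∪→ {A,T}; cost 1
[col 2] BE: children B:{C}, E:{T} ∪→ {C,T}; cost 1
[col 2] BEW: children BE:{C,T}, W:{T} ∩→ {T}; cost 0
[col 2] DN: children D:{T}, N:{G} ∪→ {G,T}; cost 1
[col 2] MY: children M:{G}, Y:{A} ∪→ {A,G}; cost 1
[col 2] DMNY: children DN:{G,T}, MY:{A,G} ∩→ {G}; cost 0
[col 2] BDEMNWY: children BEW:{T}, DMNY:{G} ∪→ {G,T}; cost 1
per-site changes: [3, 3, 4]; total = 10

A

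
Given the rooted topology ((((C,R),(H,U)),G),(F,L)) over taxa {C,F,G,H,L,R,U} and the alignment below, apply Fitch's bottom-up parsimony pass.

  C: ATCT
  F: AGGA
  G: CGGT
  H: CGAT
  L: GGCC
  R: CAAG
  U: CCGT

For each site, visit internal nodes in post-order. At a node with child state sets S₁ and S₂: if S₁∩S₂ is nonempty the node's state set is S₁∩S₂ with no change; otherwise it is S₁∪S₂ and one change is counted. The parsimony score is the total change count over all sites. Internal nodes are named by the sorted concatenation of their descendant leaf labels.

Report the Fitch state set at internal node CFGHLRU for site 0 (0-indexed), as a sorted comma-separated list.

CR@0: {A} ∪ {C} = {A,C} (union, +1)
HU@0: {C} ∩ {C} = {C} (intersection, +0)
CHRU@0: {A,C} ∩ {C} = {C} (intersection, +0)
CGHRU@0: {C} ∩ {C} = {C} (intersection, +0)
FL@0: {A} ∪ {G} = {A,G} (union, +1)
CFGHLRU@0: {C} ∪ {A,G} = {A,C,G} (union, +1)
CR@1: {T} ∪ {A} = {A,T} (union, +1)
HU@1: {G} ∪ {C} = {C,G} (union, +1)
CHRU@1: {A,T} ∪ {C,G} = {A,C,G,T} (union, +1)
CGHRU@1: {A,C,G,T} ∩ {G} = {G} (intersection, +0)
FL@1: {G} ∩ {G} = {G} (intersection, +0)
CFGHLRU@1: {G} ∩ {G} = {G} (intersection, +0)
CR@2: {C} ∪ {A} = {A,C} (union, +1)
HU@2: {A} ∪ {G} = {A,G} (union, +1)
CHRU@2: {A,C} ∩ {A,G} = {A} (intersection, +0)
CGHRU@2: {A} ∪ {G} = {A,G} (union, +1)
FL@2: {G} ∪ {C} = {C,G} (union, +1)
CFGHLRU@2: {A,G} ∩ {C,G} = {G} (intersection, +0)
CR@3: {T} ∪ {G} = {G,T} (union, +1)
HU@3: {T} ∩ {T} = {T} (intersection, +0)
CHRU@3: {G,T} ∩ {T} = {T} (intersection, +0)
CGHRU@3: {T} ∩ {T} = {T} (intersection, +0)
FL@3: {A} ∪ {C} = {A,C} (union, +1)
CFGHLRU@3: {T} ∪ {A,C} = {A,C,T} (union, +1)
per-site changes: [3, 3, 4, 3]; total = 13

A,C,G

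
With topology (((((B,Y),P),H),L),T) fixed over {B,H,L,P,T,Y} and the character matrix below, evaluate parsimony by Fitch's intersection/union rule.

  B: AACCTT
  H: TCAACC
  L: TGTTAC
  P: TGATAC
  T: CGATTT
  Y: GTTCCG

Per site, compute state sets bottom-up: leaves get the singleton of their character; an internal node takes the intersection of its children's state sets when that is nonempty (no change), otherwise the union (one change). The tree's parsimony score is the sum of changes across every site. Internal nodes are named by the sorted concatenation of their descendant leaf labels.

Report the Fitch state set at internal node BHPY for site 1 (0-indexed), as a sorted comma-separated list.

A,C,G,T

[col 0] BY: children B:{A}, Y:{G} ∪→ {A,G}; cost 1
[col 0] BPY: children BY:{A,G}, P:{T} ∪→ {A,G,T}; cost 1
[col 0] BHPY: children BPY:{A,G,T}, H:{T} ∩→ {T}; cost 0
[col 0] BHLPY: children BHPY:{T}, L:{T} ∩→ {T}; cost 0
[col 0] BHLPTY: children BHLPY:{T}, T:{C} ∪→ {C,T}; cost 1
[col 1] BY: children B:{A}, Y:{T} ∪→ {A,T}; cost 1
[col 1] BPY: children BY:{A,T}, P:{G} ∪→ {A,G,T}; cost 1
[col 1] BHPY: children BPY:{A,G,T}, H:{C} ∪→ {A,C,G,T}; cost 1
[col 1] BHLPY: children BHPY:{A,C,G,T}, L:{G} ∩→ {G}; cost 0
[col 1] BHLPTY: children BHLPY:{G}, T:{G} ∩→ {G}; cost 0
[col 2] BY: children B:{C}, Y:{T} ∪→ {C,T}; cost 1
[col 2] BPY: children BY:{C,T}, P:{A} ∪→ {A,C,T}; cost 1
[col 2] BHPY: children BPY:{A,C,T}, H:{A} ∩→ {A}; cost 0
[col 2] BHLPY: children BHPY:{A}, L:{T} ∪→ {A,T}; cost 1
[col 2] BHLPTY: children BHLPY:{A,T}, T:{A} ∩→ {A}; cost 0
[col 3] BY: children B:{C}, Y:{C} ∩→ {C}; cost 0
[col 3] BPY: children BY:{C}, P:{T} ∪→ {C,T}; cost 1
[col 3] BHPY: children BPY:{C,T}, H:{A} ∪→ {A,C,T}; cost 1
[col 3] BHLPY: children BHPY:{A,C,T}, L:{T} ∩→ {T}; cost 0
[col 3] BHLPTY: children BHLPY:{T}, T:{T} ∩→ {T}; cost 0
[col 4] BY: children B:{T}, Y:{C} ∪→ {C,T}; cost 1
[col 4] BPY: children BY:{C,T}, P:{A} ∪→ {A,C,T}; cost 1
[col 4] BHPY: children BPY:{A,C,T}, H:{C} ∩→ {C}; cost 0
[col 4] BHLPY: children BHPY:{C}, L:{A} ∪→ {A,C}; cost 1
[col 4] BHLPTY: children BHLPY:{A,C}, T:{T} ∪→ {A,C,T}; cost 1
[col 5] BY: children B:{T}, Y:{G} ∪→ {G,T}; cost 1
[col 5] BPY: children BY:{G,T}, P:{C} ∪→ {C,G,T}; cost 1
[col 5] BHPY: children BPY:{C,G,T}, H:{C} ∩→ {C}; cost 0
[col 5] BHLPY: children BHPY:{C}, L:{C} ∩→ {C}; cost 0
[col 5] BHLPTY: children BHLPY:{C}, T:{T} ∪→ {C,T}; cost 1
per-site changes: [3, 3, 3, 2, 4, 3]; total = 18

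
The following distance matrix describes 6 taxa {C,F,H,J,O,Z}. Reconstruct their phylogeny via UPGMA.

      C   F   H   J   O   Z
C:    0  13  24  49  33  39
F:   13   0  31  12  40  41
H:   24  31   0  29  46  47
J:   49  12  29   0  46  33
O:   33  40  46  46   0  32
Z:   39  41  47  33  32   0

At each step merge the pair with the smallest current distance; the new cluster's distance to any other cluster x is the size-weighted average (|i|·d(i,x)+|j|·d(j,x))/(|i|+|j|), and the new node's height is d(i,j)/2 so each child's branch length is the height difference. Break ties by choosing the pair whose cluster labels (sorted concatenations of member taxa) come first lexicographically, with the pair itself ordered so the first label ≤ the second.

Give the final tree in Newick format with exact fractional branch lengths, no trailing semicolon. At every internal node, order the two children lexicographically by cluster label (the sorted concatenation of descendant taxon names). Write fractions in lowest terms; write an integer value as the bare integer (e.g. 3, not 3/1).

iteration 1: select F,J (d=12); attach at lengths (6, 6); label the merged cluster FJ
  updated: d(C,FJ)=31, d(FJ,H)=30, d(FJ,O)=43, d(FJ,Z)=37
iteration 2: select C,H (d=24); attach at lengths (12, 12); label the merged cluster CH
  updated: d(CH,FJ)=61/2, d(CH,O)=79/2, d(CH,Z)=43
iteration 3: select CH,FJ (d=61/2); attach at lengths (13/4, 37/4); label the merged cluster CFHJ
  updated: d(CFHJ,O)=165/4, d(CFHJ,Z)=40
iteration 4: select O,Z (d=32); attach at lengths (16, 16); label the merged cluster OZ
  updated: d(CFHJ,OZ)=325/8
iteration 5: select CFHJ,OZ (d=325/8); attach at lengths (81/16, 69/16); label the merged cluster CFHJOZ
final tree: (((C:12,H:12):13/4,(F:6,J:6):37/4):81/16,(O:16,Z:16):69/16)
total length: 719/8

(((C:12,H:12):13/4,(F:6,J:6):37/4):81/16,(O:16,Z:16):69/16)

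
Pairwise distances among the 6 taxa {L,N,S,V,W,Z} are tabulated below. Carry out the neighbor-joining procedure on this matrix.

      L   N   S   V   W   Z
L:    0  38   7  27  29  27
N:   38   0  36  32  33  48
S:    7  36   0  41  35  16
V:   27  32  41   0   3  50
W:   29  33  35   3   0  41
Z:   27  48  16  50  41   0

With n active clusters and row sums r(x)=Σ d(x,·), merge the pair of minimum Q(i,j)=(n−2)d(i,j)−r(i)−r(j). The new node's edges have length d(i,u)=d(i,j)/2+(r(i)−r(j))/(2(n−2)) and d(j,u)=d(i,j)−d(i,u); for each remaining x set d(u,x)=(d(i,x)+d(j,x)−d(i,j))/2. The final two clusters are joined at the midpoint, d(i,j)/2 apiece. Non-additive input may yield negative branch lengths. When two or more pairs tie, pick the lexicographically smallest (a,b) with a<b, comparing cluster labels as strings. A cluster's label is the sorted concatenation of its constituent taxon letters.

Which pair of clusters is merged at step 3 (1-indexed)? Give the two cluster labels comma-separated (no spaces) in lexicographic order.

step 1: merge (V,W) at d=3, Q=-282; branch lengths V→3, W→0; new cluster VW
  updated: d(L,VW)=53/2, d(N,VW)=31, d(S,VW)=73/2, d(VW,Z)=44
step 2: merge (N,VW) at d=31, Q=-198; branch lengths N→18, VW→13; new cluster NVW
  updated: d(L,NVW)=67/4, d(NVW,S)=83/4, d(NVW,Z)=61/2
step 3: merge (L,NVW) at d=67/4, Q=-341/4; branch lengths L→65/16, NVW→203/16; new cluster LNVW
  updated: d(LNVW,S)=11/2, d(LNVW,Z)=163/8
step 4: merge (LNVW,S) at d=11/2, Q=-335/8; branch lengths LNVW→79/16, S→9/16; new cluster LNSVW
  updated: d(LNSVW,Z)=247/16
step 5: merge (LNSVW,Z) at d=247/16; branch lengths LNSVW→247/32, Z→247/32; new cluster LNSVWZ
final tree: (((L:65/16,(N:18,(V:3,W:0):13):203/16):79/16,S:9/16):247/32,Z:247/32)
total length: 1147/16

L,NVW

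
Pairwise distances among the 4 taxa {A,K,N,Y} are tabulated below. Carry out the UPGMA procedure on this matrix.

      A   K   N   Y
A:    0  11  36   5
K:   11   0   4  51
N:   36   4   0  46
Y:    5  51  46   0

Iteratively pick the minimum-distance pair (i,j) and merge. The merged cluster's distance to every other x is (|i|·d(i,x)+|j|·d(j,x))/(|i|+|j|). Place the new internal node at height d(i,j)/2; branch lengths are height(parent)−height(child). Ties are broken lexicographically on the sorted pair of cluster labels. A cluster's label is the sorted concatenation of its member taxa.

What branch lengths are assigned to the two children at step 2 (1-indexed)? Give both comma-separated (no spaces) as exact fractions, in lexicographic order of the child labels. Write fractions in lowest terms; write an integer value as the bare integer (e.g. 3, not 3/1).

1. join K+N (d=4) ⇒ KN; edges |K|=2, |N|=2
  updated: d(A,KN)=47/2, d(KN,Y)=97/2
2. join A+Y (d=5) ⇒ AY; edges |A|=5/2, |Y|=5/2
  updated: d(AY,KN)=36
3. join AY+KN (d=36) ⇒ AKNY; edges |AY|=31/2, |KN|=16
final tree: ((A:5/2,Y:5/2):31/2,(K:2,N:2):16)
total length: 81/2

5/2,5/2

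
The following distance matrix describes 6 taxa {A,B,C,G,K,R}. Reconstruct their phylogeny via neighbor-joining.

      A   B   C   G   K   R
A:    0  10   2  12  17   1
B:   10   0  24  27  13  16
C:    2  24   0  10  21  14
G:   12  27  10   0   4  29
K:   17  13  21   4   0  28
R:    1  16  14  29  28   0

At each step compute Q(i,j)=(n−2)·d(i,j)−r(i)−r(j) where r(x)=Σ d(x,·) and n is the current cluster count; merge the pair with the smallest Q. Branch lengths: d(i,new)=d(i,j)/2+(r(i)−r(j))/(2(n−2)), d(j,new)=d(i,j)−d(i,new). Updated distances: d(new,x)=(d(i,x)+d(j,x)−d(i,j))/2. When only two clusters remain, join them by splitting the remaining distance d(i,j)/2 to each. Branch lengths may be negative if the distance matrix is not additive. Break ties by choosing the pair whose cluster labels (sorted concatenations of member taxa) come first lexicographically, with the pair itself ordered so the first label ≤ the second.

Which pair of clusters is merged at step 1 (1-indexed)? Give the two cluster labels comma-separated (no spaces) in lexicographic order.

1. join G+K (d=4, Q=-149) ⇒ GK; edges |G|=15/8, |K|=17/8
  updated: d(A,GK)=25/2, d(B,GK)=18, d(C,GK)=27/2, d(GK,R)=53/2
2. join B+GK (d=18, Q=-169/2) ⇒ BGK; edges |B|=103/12, |GK|=113/12
  updated: d(A,BGK)=9/4, d(BGK,C)=39/4, d(BGK,R)=49/4
3. join A+R (d=1, Q=-61/2) ⇒ AR; edges |A|=-5, |R|=6
  updated: d(AR,BGK)=27/4, d(AR,C)=15/2
4. join AR+BGK (d=27/4, Q=-24) ⇒ ABGKR; edges |AR|=9/4, |BGK|=9/2
  updated: d(ABGKR,C)=21/4
5. join ABGKR+C (d=21/4) ⇒ ABCGKR; edges |ABGKR|=21/8, |C|=21/8
final tree: (((A:-5,R:6):9/4,(B:103/12,(G:15/8,K:17/8):113/12):9/2):21/8,C:21/8)
total length: 35

G,K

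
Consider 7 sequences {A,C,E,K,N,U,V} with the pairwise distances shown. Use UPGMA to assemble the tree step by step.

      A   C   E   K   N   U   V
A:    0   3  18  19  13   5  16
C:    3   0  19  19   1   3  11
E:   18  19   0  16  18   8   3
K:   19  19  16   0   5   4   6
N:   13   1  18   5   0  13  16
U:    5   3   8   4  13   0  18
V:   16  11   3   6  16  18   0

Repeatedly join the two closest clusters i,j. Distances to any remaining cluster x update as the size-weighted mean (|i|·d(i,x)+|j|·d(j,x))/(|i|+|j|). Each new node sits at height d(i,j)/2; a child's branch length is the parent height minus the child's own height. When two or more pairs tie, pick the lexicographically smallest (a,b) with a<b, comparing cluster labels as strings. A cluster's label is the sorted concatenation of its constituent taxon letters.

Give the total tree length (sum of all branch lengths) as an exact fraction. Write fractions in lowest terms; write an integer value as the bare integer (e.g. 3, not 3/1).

1. join C+N (d=1) ⇒ CN; edges |C|=1/2, |N|=1/2
  updated: d(A,CN)=8, d(CN,E)=37/2, d(CN,K)=12, d(CN,U)=8, d(CN,V)=27/2
2. join E+V (d=3) ⇒ EV; edges |E|=3/2, |V|=3/2
  updated: d(A,EV)=17, d(CN,EV)=16, d(EV,K)=11, d(EV,U)=13
3. join K+U (d=4) ⇒ KU; edges |K|=2, |U|=2
  updated: d(A,KU)=12, d(CN,KU)=10, d(EV,KU)=12
4. join A+CN (d=8) ⇒ ACN; edges |A|=4, |CN|=7/2
  updated: d(ACN,EV)=49/3, d(ACN,KU)=32/3
5. join ACN+KU (d=32/3) ⇒ ACKNU; edges |ACN|=4/3, |KU|=10/3
  updated: d(ACKNU,EV)=73/5
6. join ACKNU+EV (d=73/5) ⇒ ACEKNUV; edges |ACKNU|=59/30, |EV|=29/5
final tree: (((A:4,(C:1/2,N:1/2):7/2):4/3,(K:2,U:2):10/3):59/30,(E:3/2,V:3/2):29/5)
total length: 419/15

419/15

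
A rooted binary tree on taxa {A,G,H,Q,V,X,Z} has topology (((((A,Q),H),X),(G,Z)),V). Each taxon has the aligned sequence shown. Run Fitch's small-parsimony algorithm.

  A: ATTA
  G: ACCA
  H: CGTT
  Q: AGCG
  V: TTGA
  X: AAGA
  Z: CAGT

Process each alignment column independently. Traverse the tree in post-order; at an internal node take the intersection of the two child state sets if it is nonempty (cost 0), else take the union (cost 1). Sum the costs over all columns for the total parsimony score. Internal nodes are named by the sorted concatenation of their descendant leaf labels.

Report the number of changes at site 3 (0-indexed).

3

[col 0] AQ: children A:{A}, Q:{A} ∩→ {A}; cost 0
[col 0] AHQ: children AQ:{A}, H:{C} ∪→ {A,C}; cost 1
[col 0] AHQX: children AHQ:{A,C}, X:{A} ∩→ {A}; cost 0
[col 0] GZ: children G:{A}, Z:{C} ∪→ {A,C}; cost 1
[col 0] AGHQXZ: children AHQX:{A}, GZ:{A,C} ∩→ {A}; cost 0
[col 0] AGHQVXZ: children AGHQXZ:{A}, V:{T} ∪→ {A,T}; cost 1
[col 1] AQ: children A:{T}, Q:{G} ∪→ {G,T}; cost 1
[col 1] AHQ: children AQ:{G,T}, H:{G} ∩→ {G}; cost 0
[col 1] AHQX: children AHQ:{G}, X:{A} ∪→ {A,G}; cost 1
[col 1] GZ: children G:{C}, Z:{A} ∪→ {A,C}; cost 1
[col 1] AGHQXZ: children AHQX:{A,G}, GZ:{A,C} ∩→ {A}; cost 0
[col 1] AGHQVXZ: children AGHQXZ:{A}, V:{T} ∪→ {A,T}; cost 1
[col 2] AQ: children A:{T}, Q:{C} ∪→ {C,T}; cost 1
[col 2] AHQ: children AQ:{C,T}, H:{T} ∩→ {T}; cost 0
[col 2] AHQX: children AHQ:{T}, X:{G} ∪→ {G,T}; cost 1
[col 2] GZ: children G:{C}, Z:{G} ∪→ {C,G}; cost 1
[col 2] AGHQXZ: children AHQX:{G,T}, GZ:{C,G} ∩→ {G}; cost 0
[col 2] AGHQVXZ: children AGHQXZ:{G}, V:{G} ∩→ {G}; cost 0
[col 3] AQ: children A:{A}, Q:{G} ∪→ {A,G}; cost 1
[col 3] AHQ: children AQ:{A,G}, H:{T} ∪→ {A,G,T}; cost 1
[col 3] AHQX: children AHQ:{A,G,T}, X:{A} ∩→ {A}; cost 0
[col 3] GZ: children G:{A}, Z:{T} ∪→ {A,T}; cost 1
[col 3] AGHQXZ: children AHQX:{A}, GZ:{A,T} ∩→ {A}; cost 0
[col 3] AGHQVXZ: children AGHQXZ:{A}, V:{A} ∩→ {A}; cost 0
per-site changes: [3, 4, 3, 3]; total = 13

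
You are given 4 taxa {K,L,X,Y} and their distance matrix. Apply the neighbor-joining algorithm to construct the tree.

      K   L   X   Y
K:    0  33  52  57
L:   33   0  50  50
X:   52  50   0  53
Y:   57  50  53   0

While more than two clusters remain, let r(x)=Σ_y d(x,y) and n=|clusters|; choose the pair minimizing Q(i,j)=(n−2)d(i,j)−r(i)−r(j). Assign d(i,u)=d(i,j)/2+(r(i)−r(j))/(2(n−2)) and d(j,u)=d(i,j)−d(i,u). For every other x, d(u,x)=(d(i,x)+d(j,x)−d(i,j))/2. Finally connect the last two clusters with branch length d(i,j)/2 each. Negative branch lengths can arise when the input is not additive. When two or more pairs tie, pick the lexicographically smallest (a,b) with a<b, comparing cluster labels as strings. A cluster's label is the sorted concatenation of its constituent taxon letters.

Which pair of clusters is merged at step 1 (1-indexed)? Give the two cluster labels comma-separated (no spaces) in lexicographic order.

1. join K+L (d=33, Q=-209) ⇒ KL; edges |K|=75/4, |L|=57/4
  updated: d(KL,X)=69/2, d(KL,Y)=37
2. join KL+X (d=69/2, Q=-249/2) ⇒ KLX; edges |KL|=37/4, |X|=101/4
  updated: d(KLX,Y)=111/4
3. join KLX+Y (d=111/4) ⇒ KLXY; edges |KLX|=111/8, |Y|=111/8
final tree: (((K:75/4,L:57/4):37/4,X:101/4):111/8,Y:111/8)
total length: 381/4

K,L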